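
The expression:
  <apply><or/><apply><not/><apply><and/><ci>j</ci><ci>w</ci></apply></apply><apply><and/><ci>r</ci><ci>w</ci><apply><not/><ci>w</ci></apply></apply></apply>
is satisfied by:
  {w: False, j: False}
  {j: True, w: False}
  {w: True, j: False}


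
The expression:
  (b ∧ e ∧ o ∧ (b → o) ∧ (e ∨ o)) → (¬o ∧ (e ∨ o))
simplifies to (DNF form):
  ¬b ∨ ¬e ∨ ¬o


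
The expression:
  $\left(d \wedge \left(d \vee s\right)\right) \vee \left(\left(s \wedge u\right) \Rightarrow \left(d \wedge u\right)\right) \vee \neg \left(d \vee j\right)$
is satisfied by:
  {d: True, s: False, u: False, j: False}
  {d: False, s: False, u: False, j: False}
  {j: True, d: True, s: False, u: False}
  {j: True, d: False, s: False, u: False}
  {d: True, u: True, j: False, s: False}
  {u: True, j: False, s: False, d: False}
  {j: True, u: True, d: True, s: False}
  {j: True, u: True, d: False, s: False}
  {d: True, s: True, j: False, u: False}
  {s: True, j: False, u: False, d: False}
  {d: True, j: True, s: True, u: False}
  {j: True, s: True, d: False, u: False}
  {d: True, u: True, s: True, j: False}
  {u: True, s: True, j: False, d: False}
  {j: True, u: True, s: True, d: True}


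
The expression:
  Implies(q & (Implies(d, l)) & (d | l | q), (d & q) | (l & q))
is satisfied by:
  {d: True, l: True, q: False}
  {d: True, l: False, q: False}
  {l: True, d: False, q: False}
  {d: False, l: False, q: False}
  {q: True, d: True, l: True}
  {q: True, d: True, l: False}
  {q: True, l: True, d: False}


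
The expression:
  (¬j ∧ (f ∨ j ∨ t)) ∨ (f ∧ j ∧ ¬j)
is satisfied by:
  {t: True, f: True, j: False}
  {t: True, f: False, j: False}
  {f: True, t: False, j: False}


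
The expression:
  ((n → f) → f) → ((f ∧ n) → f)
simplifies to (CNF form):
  True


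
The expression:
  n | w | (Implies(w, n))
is always true.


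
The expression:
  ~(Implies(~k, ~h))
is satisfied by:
  {h: True, k: False}


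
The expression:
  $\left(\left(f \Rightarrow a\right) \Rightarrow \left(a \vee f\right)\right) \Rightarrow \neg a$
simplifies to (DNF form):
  $\neg a$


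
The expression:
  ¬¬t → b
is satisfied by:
  {b: True, t: False}
  {t: False, b: False}
  {t: True, b: True}


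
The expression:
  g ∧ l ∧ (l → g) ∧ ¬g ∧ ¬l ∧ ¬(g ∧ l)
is never true.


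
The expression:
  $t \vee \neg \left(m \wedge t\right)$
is always true.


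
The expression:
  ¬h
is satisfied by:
  {h: False}


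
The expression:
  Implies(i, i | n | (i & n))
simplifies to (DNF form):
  True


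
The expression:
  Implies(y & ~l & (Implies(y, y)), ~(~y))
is always true.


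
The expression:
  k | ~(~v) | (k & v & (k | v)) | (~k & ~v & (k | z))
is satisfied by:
  {k: True, v: True, z: True}
  {k: True, v: True, z: False}
  {k: True, z: True, v: False}
  {k: True, z: False, v: False}
  {v: True, z: True, k: False}
  {v: True, z: False, k: False}
  {z: True, v: False, k: False}


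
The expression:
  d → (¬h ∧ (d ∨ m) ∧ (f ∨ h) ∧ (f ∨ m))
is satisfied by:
  {f: True, d: False, h: False}
  {f: False, d: False, h: False}
  {h: True, f: True, d: False}
  {h: True, f: False, d: False}
  {d: True, f: True, h: False}


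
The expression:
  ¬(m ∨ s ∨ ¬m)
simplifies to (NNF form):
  False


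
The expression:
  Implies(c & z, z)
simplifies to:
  True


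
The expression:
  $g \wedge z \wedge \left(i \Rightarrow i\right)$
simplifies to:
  $g \wedge z$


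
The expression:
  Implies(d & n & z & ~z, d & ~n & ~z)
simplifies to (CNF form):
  True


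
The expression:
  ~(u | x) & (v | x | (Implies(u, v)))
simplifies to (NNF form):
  ~u & ~x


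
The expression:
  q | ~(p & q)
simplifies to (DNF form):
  True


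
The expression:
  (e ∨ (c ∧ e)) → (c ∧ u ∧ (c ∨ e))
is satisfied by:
  {c: True, u: True, e: False}
  {c: True, u: False, e: False}
  {u: True, c: False, e: False}
  {c: False, u: False, e: False}
  {c: True, e: True, u: True}


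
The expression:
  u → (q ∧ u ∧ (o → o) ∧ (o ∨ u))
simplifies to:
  q ∨ ¬u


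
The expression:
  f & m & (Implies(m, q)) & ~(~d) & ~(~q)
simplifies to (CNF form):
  d & f & m & q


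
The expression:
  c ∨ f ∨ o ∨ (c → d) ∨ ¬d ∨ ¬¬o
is always true.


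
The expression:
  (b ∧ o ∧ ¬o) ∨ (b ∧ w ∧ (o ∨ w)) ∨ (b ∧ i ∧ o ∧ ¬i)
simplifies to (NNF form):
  b ∧ w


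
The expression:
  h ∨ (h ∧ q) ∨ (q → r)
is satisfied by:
  {r: True, h: True, q: False}
  {r: True, h: False, q: False}
  {h: True, r: False, q: False}
  {r: False, h: False, q: False}
  {r: True, q: True, h: True}
  {r: True, q: True, h: False}
  {q: True, h: True, r: False}


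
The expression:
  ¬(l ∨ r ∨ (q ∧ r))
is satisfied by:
  {r: False, l: False}


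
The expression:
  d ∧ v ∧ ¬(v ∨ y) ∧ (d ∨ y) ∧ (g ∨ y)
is never true.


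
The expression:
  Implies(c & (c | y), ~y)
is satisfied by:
  {c: False, y: False}
  {y: True, c: False}
  {c: True, y: False}


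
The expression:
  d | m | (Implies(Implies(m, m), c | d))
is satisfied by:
  {c: True, d: True, m: True}
  {c: True, d: True, m: False}
  {c: True, m: True, d: False}
  {c: True, m: False, d: False}
  {d: True, m: True, c: False}
  {d: True, m: False, c: False}
  {m: True, d: False, c: False}


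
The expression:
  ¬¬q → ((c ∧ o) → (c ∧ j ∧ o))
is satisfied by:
  {j: True, c: False, q: False, o: False}
  {j: False, c: False, q: False, o: False}
  {o: True, j: True, c: False, q: False}
  {o: True, j: False, c: False, q: False}
  {q: True, j: True, c: False, o: False}
  {q: True, j: False, c: False, o: False}
  {o: True, q: True, j: True, c: False}
  {o: True, q: True, j: False, c: False}
  {c: True, j: True, o: False, q: False}
  {c: True, j: False, o: False, q: False}
  {o: True, c: True, j: True, q: False}
  {o: True, c: True, j: False, q: False}
  {q: True, c: True, j: True, o: False}
  {q: True, c: True, j: False, o: False}
  {q: True, c: True, o: True, j: True}


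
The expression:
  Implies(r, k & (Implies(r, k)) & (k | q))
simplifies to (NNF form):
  k | ~r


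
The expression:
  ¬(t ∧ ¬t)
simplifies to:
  True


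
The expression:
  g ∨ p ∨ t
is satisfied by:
  {t: True, g: True, p: True}
  {t: True, g: True, p: False}
  {t: True, p: True, g: False}
  {t: True, p: False, g: False}
  {g: True, p: True, t: False}
  {g: True, p: False, t: False}
  {p: True, g: False, t: False}


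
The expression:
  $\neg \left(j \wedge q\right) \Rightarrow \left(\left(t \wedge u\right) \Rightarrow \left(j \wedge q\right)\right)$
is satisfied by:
  {q: True, j: True, u: False, t: False}
  {q: True, j: False, u: False, t: False}
  {j: True, q: False, u: False, t: False}
  {q: False, j: False, u: False, t: False}
  {q: True, t: True, j: True, u: False}
  {q: True, t: True, j: False, u: False}
  {t: True, j: True, q: False, u: False}
  {t: True, q: False, j: False, u: False}
  {q: True, u: True, j: True, t: False}
  {q: True, u: True, j: False, t: False}
  {u: True, j: True, q: False, t: False}
  {u: True, q: False, j: False, t: False}
  {q: True, t: True, u: True, j: True}


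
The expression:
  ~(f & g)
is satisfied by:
  {g: False, f: False}
  {f: True, g: False}
  {g: True, f: False}


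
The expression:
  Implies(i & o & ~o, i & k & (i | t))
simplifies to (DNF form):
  True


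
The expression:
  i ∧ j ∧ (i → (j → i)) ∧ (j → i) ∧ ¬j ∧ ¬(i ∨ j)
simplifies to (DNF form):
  False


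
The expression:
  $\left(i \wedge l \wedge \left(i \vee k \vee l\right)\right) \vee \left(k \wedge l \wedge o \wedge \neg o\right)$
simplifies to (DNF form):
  $i \wedge l$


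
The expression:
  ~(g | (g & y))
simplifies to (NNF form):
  ~g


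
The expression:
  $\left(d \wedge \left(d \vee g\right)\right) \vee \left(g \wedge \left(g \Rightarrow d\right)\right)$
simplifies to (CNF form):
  $d$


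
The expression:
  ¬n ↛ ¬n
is never true.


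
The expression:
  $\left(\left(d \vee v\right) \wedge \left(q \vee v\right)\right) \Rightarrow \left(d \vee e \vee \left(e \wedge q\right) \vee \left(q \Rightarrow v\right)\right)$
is always true.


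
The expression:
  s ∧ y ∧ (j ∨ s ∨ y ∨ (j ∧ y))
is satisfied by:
  {s: True, y: True}


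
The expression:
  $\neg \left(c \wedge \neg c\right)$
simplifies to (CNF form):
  $\text{True}$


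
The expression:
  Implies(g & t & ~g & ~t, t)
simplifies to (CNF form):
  True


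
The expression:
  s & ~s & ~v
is never true.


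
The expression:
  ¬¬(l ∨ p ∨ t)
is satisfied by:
  {t: True, l: True, p: True}
  {t: True, l: True, p: False}
  {t: True, p: True, l: False}
  {t: True, p: False, l: False}
  {l: True, p: True, t: False}
  {l: True, p: False, t: False}
  {p: True, l: False, t: False}


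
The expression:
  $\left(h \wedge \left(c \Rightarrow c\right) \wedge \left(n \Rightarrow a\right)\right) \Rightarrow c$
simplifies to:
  $c \vee \left(n \wedge \neg a\right) \vee \neg h$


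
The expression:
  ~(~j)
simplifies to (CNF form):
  j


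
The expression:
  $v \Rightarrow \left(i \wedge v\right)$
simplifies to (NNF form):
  $i \vee \neg v$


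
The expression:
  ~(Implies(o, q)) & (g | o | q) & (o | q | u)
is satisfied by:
  {o: True, q: False}


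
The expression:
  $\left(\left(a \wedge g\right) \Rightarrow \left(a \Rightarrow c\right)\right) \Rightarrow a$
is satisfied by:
  {a: True}


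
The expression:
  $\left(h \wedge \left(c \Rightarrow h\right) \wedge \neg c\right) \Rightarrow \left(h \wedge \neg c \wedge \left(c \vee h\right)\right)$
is always true.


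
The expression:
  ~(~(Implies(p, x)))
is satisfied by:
  {x: True, p: False}
  {p: False, x: False}
  {p: True, x: True}


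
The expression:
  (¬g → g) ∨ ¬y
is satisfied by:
  {g: True, y: False}
  {y: False, g: False}
  {y: True, g: True}


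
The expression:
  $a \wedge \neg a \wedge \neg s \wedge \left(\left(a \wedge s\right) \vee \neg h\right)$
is never true.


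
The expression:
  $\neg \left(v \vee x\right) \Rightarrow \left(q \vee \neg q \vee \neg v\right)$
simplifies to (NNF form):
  $\text{True}$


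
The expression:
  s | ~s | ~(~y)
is always true.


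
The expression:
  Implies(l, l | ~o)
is always true.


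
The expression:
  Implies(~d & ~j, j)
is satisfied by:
  {d: True, j: True}
  {d: True, j: False}
  {j: True, d: False}


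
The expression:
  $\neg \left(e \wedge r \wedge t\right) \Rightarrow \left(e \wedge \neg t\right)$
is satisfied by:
  {r: True, e: True, t: False}
  {e: True, t: False, r: False}
  {r: True, t: True, e: True}


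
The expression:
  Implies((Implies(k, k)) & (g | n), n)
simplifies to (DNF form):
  n | ~g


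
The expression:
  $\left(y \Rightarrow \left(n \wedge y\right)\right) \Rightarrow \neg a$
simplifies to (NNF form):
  $\left(y \wedge \neg n\right) \vee \neg a$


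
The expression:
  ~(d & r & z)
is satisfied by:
  {z: False, d: False, r: False}
  {r: True, z: False, d: False}
  {d: True, z: False, r: False}
  {r: True, d: True, z: False}
  {z: True, r: False, d: False}
  {r: True, z: True, d: False}
  {d: True, z: True, r: False}


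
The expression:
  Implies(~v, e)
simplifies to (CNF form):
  e | v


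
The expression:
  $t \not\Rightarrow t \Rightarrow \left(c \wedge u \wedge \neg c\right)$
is always true.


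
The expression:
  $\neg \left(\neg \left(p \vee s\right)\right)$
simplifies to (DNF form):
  $p \vee s$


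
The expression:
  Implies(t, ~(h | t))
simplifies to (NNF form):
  ~t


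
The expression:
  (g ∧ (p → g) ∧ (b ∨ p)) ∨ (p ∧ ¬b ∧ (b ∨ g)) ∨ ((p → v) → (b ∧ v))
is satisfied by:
  {b: True, g: True, p: True, v: False}
  {b: True, g: True, v: True, p: True}
  {b: True, p: True, v: False, g: False}
  {b: True, v: True, p: True, g: False}
  {b: True, g: True, p: False, v: False}
  {b: True, v: True, g: True, p: False}
  {b: True, v: True, p: False, g: False}
  {g: True, p: True, v: False, b: False}
  {g: True, p: True, v: True, b: False}
  {p: True, g: False, v: False, b: False}


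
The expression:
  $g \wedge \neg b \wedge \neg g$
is never true.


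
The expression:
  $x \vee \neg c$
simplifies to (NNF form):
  $x \vee \neg c$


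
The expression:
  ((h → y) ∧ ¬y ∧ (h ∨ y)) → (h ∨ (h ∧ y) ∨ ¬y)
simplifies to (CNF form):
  True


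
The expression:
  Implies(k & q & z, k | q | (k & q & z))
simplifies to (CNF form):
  True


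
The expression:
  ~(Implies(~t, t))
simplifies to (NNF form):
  ~t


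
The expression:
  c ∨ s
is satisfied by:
  {c: True, s: True}
  {c: True, s: False}
  {s: True, c: False}


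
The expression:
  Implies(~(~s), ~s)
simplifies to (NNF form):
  ~s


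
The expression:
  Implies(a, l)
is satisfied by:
  {l: True, a: False}
  {a: False, l: False}
  {a: True, l: True}


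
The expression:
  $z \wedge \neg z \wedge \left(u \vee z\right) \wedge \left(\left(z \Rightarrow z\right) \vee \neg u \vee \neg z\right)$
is never true.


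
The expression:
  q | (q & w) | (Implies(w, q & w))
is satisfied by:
  {q: True, w: False}
  {w: False, q: False}
  {w: True, q: True}


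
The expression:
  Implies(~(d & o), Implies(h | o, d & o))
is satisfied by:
  {d: True, o: False, h: False}
  {o: False, h: False, d: False}
  {d: True, o: True, h: False}
  {d: True, h: True, o: True}


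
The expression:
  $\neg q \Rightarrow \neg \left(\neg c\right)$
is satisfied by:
  {q: True, c: True}
  {q: True, c: False}
  {c: True, q: False}


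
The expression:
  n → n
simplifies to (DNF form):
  True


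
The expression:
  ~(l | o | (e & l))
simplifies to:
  ~l & ~o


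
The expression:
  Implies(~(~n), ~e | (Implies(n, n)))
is always true.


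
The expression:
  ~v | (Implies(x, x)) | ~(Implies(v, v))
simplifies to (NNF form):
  True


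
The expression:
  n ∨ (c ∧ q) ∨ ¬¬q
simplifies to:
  n ∨ q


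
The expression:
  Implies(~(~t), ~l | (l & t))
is always true.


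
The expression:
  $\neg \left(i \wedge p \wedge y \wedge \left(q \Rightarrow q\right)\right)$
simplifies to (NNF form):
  $\neg i \vee \neg p \vee \neg y$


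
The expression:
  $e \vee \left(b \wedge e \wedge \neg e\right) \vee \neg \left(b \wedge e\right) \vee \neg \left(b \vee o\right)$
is always true.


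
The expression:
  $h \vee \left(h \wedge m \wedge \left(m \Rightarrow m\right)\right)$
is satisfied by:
  {h: True}


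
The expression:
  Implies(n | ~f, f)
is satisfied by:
  {f: True}


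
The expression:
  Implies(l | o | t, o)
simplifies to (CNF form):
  (o | ~l) & (o | ~t)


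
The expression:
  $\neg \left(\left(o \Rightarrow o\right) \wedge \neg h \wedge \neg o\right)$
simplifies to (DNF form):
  $h \vee o$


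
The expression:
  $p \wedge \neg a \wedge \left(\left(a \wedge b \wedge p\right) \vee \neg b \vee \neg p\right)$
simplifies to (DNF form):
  $p \wedge \neg a \wedge \neg b$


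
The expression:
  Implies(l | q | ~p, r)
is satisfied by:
  {r: True, p: True, q: False, l: False}
  {r: True, q: False, p: False, l: False}
  {r: True, l: True, p: True, q: False}
  {r: True, l: True, q: False, p: False}
  {r: True, p: True, q: True, l: False}
  {r: True, q: True, p: False, l: False}
  {r: True, l: True, q: True, p: True}
  {r: True, l: True, q: True, p: False}
  {p: True, l: False, q: False, r: False}


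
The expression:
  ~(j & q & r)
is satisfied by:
  {q: False, r: False, j: False}
  {j: True, q: False, r: False}
  {r: True, q: False, j: False}
  {j: True, r: True, q: False}
  {q: True, j: False, r: False}
  {j: True, q: True, r: False}
  {r: True, q: True, j: False}


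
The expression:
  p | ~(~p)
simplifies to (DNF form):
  p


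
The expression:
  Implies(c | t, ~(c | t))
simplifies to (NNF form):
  ~c & ~t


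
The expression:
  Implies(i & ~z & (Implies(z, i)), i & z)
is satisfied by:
  {z: True, i: False}
  {i: False, z: False}
  {i: True, z: True}


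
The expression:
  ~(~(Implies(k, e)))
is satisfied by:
  {e: True, k: False}
  {k: False, e: False}
  {k: True, e: True}


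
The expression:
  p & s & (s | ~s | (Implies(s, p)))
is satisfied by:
  {p: True, s: True}


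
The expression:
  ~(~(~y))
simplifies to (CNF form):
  ~y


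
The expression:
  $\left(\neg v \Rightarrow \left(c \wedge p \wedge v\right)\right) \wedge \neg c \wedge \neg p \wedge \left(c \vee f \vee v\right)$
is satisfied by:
  {v: True, p: False, c: False}


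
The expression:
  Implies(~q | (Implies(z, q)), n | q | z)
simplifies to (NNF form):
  n | q | z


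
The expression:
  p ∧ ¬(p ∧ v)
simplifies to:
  p ∧ ¬v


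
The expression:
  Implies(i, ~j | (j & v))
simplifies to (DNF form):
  v | ~i | ~j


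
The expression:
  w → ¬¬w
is always true.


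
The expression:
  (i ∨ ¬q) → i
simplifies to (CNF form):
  i ∨ q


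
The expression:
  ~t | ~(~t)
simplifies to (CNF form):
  True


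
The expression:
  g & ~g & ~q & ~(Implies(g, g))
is never true.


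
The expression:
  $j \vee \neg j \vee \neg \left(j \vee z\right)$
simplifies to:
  $\text{True}$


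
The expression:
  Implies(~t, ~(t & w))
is always true.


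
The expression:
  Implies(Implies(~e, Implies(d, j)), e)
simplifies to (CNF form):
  (d | e) & (e | ~j)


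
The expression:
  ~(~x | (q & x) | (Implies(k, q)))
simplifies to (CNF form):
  k & x & ~q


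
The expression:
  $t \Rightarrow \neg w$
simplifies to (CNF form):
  $\neg t \vee \neg w$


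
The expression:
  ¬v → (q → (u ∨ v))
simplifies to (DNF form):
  u ∨ v ∨ ¬q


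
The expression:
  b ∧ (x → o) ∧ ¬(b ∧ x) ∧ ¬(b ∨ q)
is never true.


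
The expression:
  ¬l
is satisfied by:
  {l: False}


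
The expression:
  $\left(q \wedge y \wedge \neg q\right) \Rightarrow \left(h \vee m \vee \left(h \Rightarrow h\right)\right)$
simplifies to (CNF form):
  $\text{True}$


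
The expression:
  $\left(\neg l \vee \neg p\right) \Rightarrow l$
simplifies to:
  $l$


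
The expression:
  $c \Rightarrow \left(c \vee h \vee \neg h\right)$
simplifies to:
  $\text{True}$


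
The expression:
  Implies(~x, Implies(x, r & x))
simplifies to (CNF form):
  True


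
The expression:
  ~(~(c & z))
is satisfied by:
  {c: True, z: True}


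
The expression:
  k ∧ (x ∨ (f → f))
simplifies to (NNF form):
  k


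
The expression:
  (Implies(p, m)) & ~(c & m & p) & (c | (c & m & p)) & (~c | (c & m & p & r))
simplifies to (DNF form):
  False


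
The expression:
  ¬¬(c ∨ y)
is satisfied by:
  {y: True, c: True}
  {y: True, c: False}
  {c: True, y: False}


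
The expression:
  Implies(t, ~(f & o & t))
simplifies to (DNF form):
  ~f | ~o | ~t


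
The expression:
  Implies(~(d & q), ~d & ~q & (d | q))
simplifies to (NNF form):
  d & q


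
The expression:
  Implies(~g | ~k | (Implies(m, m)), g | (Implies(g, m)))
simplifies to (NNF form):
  True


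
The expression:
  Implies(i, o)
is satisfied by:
  {o: True, i: False}
  {i: False, o: False}
  {i: True, o: True}


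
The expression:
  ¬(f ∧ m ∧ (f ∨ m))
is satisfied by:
  {m: False, f: False}
  {f: True, m: False}
  {m: True, f: False}


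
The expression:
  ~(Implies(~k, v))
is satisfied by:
  {v: False, k: False}


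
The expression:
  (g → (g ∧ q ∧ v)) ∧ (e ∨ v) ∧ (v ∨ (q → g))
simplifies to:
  (e ∨ v) ∧ (q ∨ ¬g) ∧ (v ∨ ¬q)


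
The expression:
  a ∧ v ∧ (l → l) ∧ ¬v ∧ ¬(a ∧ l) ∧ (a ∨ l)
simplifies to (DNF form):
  False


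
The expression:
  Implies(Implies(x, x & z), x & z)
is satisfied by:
  {x: True}


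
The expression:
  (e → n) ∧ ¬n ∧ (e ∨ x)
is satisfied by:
  {x: True, n: False, e: False}


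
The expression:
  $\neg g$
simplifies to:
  $\neg g$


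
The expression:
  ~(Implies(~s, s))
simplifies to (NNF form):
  ~s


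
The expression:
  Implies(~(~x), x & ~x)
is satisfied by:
  {x: False}


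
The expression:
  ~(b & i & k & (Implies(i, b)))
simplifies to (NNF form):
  ~b | ~i | ~k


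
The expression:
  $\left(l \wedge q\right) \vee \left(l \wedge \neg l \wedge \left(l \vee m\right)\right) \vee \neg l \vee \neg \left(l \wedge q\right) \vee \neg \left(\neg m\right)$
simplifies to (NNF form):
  $\text{True}$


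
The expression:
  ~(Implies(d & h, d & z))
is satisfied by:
  {h: True, d: True, z: False}


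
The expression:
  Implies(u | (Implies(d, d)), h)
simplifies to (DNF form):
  h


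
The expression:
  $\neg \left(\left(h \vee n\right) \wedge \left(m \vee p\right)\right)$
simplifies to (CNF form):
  $\left(\neg h \vee \neg m\right) \wedge \left(\neg h \vee \neg p\right) \wedge \left(\neg m \vee \neg n\right) \wedge \left(\neg n \vee \neg p\right)$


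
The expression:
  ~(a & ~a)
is always true.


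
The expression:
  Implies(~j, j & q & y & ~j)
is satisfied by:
  {j: True}


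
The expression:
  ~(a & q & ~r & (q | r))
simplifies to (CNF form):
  r | ~a | ~q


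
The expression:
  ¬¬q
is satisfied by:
  {q: True}


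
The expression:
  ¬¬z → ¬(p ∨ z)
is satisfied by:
  {z: False}


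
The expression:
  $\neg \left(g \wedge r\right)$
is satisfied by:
  {g: False, r: False}
  {r: True, g: False}
  {g: True, r: False}


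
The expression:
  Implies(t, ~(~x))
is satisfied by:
  {x: True, t: False}
  {t: False, x: False}
  {t: True, x: True}


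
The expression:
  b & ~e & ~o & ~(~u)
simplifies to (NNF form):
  b & u & ~e & ~o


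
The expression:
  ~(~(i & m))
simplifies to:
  i & m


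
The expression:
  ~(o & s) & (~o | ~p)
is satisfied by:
  {p: False, o: False, s: False}
  {s: True, p: False, o: False}
  {p: True, s: False, o: False}
  {s: True, p: True, o: False}
  {o: True, s: False, p: False}


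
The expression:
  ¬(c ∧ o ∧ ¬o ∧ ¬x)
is always true.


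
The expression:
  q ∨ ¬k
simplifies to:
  q ∨ ¬k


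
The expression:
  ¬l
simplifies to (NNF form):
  ¬l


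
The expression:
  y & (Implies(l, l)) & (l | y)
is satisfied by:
  {y: True}


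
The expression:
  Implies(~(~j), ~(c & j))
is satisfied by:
  {c: False, j: False}
  {j: True, c: False}
  {c: True, j: False}


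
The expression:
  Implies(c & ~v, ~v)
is always true.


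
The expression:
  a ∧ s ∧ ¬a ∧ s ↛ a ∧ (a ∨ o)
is never true.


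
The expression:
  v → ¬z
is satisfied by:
  {v: False, z: False}
  {z: True, v: False}
  {v: True, z: False}


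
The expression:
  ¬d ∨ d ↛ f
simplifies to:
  ¬d ∨ ¬f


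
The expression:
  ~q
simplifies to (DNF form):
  ~q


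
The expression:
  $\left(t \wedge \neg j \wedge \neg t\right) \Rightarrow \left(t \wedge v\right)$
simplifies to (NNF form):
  $\text{True}$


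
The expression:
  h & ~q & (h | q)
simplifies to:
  h & ~q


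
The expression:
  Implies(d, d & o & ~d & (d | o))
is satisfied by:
  {d: False}


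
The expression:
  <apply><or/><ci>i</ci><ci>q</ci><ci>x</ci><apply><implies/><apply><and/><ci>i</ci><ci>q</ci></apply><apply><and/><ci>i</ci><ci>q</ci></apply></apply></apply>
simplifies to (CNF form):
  <true/>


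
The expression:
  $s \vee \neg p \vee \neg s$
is always true.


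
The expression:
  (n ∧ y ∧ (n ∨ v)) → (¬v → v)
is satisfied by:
  {v: True, n: False, y: False}
  {v: False, n: False, y: False}
  {y: True, v: True, n: False}
  {y: True, v: False, n: False}
  {n: True, v: True, y: False}
  {n: True, v: False, y: False}
  {n: True, y: True, v: True}


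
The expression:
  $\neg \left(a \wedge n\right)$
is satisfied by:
  {n: False, a: False}
  {a: True, n: False}
  {n: True, a: False}


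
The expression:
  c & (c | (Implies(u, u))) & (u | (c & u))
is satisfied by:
  {c: True, u: True}


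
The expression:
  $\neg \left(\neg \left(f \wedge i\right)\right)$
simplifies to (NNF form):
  $f \wedge i$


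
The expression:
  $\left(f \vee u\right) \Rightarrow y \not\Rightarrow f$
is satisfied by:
  {y: True, f: False, u: False}
  {f: False, u: False, y: False}
  {y: True, u: True, f: False}


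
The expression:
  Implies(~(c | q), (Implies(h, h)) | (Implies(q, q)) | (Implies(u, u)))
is always true.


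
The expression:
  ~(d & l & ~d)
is always true.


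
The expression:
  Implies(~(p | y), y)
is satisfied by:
  {y: True, p: True}
  {y: True, p: False}
  {p: True, y: False}


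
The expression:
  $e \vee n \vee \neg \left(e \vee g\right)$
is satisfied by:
  {n: True, e: True, g: False}
  {n: True, g: False, e: False}
  {e: True, g: False, n: False}
  {e: False, g: False, n: False}
  {n: True, e: True, g: True}
  {n: True, g: True, e: False}
  {e: True, g: True, n: False}


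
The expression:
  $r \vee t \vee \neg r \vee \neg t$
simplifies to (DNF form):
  $\text{True}$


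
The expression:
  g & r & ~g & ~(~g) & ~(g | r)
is never true.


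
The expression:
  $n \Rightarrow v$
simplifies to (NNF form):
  $v \vee \neg n$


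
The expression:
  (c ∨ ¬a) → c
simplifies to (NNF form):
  a ∨ c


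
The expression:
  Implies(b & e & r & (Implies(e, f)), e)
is always true.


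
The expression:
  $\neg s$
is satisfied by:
  {s: False}


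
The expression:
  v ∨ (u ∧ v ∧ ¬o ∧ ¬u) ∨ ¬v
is always true.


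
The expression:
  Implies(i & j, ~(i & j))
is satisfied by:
  {i: False, j: False}
  {j: True, i: False}
  {i: True, j: False}


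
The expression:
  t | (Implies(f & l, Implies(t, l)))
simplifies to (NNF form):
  True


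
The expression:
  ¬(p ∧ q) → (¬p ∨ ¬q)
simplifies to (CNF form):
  True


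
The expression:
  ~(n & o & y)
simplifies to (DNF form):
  ~n | ~o | ~y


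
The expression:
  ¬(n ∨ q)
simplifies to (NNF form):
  ¬n ∧ ¬q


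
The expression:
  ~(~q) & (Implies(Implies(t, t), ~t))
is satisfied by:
  {q: True, t: False}


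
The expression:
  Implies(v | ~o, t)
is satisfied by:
  {t: True, o: True, v: False}
  {t: True, o: False, v: False}
  {t: True, v: True, o: True}
  {t: True, v: True, o: False}
  {o: True, v: False, t: False}


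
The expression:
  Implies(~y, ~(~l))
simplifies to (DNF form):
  l | y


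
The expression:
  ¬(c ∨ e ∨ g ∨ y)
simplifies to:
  ¬c ∧ ¬e ∧ ¬g ∧ ¬y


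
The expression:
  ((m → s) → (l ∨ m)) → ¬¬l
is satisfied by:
  {l: True, m: False}
  {m: False, l: False}
  {m: True, l: True}


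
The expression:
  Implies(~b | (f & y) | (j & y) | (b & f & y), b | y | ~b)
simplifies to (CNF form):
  True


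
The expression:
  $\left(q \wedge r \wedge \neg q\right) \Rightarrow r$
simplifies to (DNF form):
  $\text{True}$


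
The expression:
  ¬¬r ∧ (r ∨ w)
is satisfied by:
  {r: True}


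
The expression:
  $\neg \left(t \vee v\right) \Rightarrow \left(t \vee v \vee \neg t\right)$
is always true.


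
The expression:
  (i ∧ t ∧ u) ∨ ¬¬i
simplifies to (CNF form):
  i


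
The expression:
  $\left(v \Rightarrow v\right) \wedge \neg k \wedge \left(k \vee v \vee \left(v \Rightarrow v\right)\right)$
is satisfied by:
  {k: False}


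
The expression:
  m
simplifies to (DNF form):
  m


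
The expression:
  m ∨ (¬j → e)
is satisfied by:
  {m: True, e: True, j: True}
  {m: True, e: True, j: False}
  {m: True, j: True, e: False}
  {m: True, j: False, e: False}
  {e: True, j: True, m: False}
  {e: True, j: False, m: False}
  {j: True, e: False, m: False}


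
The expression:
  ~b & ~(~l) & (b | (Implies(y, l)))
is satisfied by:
  {l: True, b: False}


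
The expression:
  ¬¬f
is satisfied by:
  {f: True}


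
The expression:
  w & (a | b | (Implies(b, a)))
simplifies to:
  w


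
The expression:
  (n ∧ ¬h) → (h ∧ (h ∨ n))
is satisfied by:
  {h: True, n: False}
  {n: False, h: False}
  {n: True, h: True}


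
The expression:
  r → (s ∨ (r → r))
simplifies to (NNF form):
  True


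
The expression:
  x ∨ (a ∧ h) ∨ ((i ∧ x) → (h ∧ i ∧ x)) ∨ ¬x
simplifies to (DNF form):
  True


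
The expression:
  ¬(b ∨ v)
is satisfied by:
  {v: False, b: False}


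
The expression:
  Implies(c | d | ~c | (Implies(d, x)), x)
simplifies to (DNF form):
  x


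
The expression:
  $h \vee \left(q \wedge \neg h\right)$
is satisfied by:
  {q: True, h: True}
  {q: True, h: False}
  {h: True, q: False}


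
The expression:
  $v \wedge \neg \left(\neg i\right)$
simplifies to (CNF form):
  $i \wedge v$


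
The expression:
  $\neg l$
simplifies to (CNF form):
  $\neg l$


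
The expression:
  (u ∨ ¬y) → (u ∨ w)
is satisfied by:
  {y: True, u: True, w: True}
  {y: True, u: True, w: False}
  {y: True, w: True, u: False}
  {y: True, w: False, u: False}
  {u: True, w: True, y: False}
  {u: True, w: False, y: False}
  {w: True, u: False, y: False}


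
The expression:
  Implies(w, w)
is always true.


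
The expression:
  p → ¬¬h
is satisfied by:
  {h: True, p: False}
  {p: False, h: False}
  {p: True, h: True}


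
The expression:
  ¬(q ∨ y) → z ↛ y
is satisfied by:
  {y: True, q: True, z: True}
  {y: True, q: True, z: False}
  {y: True, z: True, q: False}
  {y: True, z: False, q: False}
  {q: True, z: True, y: False}
  {q: True, z: False, y: False}
  {z: True, q: False, y: False}


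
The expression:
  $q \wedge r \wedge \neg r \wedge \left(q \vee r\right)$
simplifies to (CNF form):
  $\text{False}$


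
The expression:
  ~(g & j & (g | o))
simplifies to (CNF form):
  ~g | ~j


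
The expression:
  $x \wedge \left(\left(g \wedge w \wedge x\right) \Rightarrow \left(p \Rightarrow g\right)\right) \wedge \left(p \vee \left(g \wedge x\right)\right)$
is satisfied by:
  {g: True, p: True, x: True}
  {g: True, x: True, p: False}
  {p: True, x: True, g: False}


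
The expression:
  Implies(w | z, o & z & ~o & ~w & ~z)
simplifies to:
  ~w & ~z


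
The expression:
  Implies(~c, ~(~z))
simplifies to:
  c | z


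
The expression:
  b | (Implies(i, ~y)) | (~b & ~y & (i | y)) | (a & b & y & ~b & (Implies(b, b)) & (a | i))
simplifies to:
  b | ~i | ~y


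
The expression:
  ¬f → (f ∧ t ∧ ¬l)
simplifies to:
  f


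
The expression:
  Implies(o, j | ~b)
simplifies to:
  j | ~b | ~o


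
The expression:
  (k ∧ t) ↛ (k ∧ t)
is never true.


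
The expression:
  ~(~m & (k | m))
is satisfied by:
  {m: True, k: False}
  {k: False, m: False}
  {k: True, m: True}


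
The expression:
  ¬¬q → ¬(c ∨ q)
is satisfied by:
  {q: False}


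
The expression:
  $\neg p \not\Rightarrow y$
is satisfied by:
  {y: False, p: False}


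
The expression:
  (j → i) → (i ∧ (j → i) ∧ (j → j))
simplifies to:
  i ∨ j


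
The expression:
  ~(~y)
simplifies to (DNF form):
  y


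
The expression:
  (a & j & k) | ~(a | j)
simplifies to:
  (a | ~j) & (j | ~a) & (k | ~j)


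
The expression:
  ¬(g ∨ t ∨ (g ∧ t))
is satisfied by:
  {g: False, t: False}


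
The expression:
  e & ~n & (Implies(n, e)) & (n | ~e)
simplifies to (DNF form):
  False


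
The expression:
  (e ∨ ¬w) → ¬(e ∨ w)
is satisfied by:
  {e: False}


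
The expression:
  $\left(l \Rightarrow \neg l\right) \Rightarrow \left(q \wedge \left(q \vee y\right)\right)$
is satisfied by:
  {q: True, l: True}
  {q: True, l: False}
  {l: True, q: False}


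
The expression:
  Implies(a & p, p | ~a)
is always true.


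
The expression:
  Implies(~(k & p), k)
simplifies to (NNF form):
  k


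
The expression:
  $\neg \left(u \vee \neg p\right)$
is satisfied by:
  {p: True, u: False}


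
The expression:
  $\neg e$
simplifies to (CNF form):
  $\neg e$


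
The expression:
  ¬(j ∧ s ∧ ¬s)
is always true.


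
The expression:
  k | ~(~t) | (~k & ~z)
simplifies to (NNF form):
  k | t | ~z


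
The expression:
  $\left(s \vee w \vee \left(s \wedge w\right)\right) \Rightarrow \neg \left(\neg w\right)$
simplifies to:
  $w \vee \neg s$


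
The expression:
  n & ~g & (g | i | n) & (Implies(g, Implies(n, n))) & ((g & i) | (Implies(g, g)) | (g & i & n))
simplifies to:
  n & ~g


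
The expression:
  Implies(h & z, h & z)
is always true.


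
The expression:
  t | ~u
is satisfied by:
  {t: True, u: False}
  {u: False, t: False}
  {u: True, t: True}


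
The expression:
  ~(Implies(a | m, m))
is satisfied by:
  {a: True, m: False}


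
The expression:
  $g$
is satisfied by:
  {g: True}


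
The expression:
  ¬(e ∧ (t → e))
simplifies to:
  ¬e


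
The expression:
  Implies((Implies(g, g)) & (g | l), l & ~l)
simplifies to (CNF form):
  ~g & ~l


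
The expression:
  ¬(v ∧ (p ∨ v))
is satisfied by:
  {v: False}


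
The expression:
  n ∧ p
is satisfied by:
  {p: True, n: True}


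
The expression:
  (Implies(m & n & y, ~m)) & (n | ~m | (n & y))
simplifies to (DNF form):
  ~m | (n & ~y)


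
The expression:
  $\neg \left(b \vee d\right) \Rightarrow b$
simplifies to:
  $b \vee d$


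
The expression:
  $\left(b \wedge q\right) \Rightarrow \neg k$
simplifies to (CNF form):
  $\neg b \vee \neg k \vee \neg q$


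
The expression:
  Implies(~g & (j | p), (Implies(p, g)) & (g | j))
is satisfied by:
  {g: True, p: False}
  {p: False, g: False}
  {p: True, g: True}


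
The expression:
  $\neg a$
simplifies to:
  $\neg a$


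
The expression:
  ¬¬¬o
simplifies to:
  ¬o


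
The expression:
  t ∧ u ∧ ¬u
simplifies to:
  False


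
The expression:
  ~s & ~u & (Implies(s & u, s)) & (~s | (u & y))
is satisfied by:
  {u: False, s: False}


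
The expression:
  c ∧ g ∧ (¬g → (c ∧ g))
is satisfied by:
  {c: True, g: True}


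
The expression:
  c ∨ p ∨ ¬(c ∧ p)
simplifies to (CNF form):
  True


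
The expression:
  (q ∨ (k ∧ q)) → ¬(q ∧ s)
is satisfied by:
  {s: False, q: False}
  {q: True, s: False}
  {s: True, q: False}


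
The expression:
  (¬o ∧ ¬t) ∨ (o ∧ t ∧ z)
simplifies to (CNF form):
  (o ∨ ¬t) ∧ (t ∨ ¬o) ∧ (z ∨ ¬t)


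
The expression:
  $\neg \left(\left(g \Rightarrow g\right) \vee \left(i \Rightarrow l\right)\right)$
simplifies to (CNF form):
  $\text{False}$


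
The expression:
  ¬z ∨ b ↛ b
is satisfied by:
  {z: False}


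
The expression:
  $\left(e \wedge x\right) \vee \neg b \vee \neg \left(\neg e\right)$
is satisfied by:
  {e: True, b: False}
  {b: False, e: False}
  {b: True, e: True}


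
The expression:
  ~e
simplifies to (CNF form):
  ~e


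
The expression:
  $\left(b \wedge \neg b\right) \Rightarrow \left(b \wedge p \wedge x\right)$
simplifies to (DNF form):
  $\text{True}$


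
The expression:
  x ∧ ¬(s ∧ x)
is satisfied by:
  {x: True, s: False}


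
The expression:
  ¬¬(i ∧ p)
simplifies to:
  i ∧ p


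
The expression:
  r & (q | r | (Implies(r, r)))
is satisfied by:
  {r: True}


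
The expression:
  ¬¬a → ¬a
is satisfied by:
  {a: False}


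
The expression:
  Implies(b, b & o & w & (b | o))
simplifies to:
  ~b | (o & w)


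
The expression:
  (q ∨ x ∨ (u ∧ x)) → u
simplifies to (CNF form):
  (u ∨ ¬q) ∧ (u ∨ ¬x)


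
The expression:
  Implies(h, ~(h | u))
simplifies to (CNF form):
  ~h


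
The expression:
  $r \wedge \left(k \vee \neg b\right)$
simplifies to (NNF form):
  $r \wedge \left(k \vee \neg b\right)$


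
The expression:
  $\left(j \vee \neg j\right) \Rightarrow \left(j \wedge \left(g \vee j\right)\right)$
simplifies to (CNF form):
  $j$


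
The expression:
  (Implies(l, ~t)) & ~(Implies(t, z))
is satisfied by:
  {t: True, z: False, l: False}


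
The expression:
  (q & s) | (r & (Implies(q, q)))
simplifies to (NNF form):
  r | (q & s)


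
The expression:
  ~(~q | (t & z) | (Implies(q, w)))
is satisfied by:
  {q: True, t: False, w: False, z: False}
  {z: True, q: True, t: False, w: False}
  {t: True, q: True, z: False, w: False}


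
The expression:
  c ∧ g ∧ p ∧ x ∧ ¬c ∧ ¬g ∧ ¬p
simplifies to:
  False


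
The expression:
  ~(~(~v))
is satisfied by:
  {v: False}


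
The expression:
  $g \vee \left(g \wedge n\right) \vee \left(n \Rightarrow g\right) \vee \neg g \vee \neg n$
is always true.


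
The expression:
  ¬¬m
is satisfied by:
  {m: True}


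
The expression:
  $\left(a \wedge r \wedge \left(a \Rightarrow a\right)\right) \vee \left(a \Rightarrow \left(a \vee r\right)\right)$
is always true.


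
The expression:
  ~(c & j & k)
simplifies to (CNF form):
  ~c | ~j | ~k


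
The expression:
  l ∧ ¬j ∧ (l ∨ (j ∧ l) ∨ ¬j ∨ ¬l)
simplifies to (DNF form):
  l ∧ ¬j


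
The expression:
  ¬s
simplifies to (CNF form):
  ¬s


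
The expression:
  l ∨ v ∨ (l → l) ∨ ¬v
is always true.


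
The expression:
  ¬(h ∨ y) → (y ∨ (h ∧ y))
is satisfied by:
  {y: True, h: True}
  {y: True, h: False}
  {h: True, y: False}


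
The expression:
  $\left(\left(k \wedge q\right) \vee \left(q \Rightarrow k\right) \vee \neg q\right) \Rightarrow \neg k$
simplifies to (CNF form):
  $\neg k$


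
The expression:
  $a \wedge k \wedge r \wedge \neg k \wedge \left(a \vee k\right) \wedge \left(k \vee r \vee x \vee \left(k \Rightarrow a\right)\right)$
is never true.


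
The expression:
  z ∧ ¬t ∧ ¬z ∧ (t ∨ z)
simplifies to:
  False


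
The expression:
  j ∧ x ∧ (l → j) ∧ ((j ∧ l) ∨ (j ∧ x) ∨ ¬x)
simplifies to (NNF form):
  j ∧ x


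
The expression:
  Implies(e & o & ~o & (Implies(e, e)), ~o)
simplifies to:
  True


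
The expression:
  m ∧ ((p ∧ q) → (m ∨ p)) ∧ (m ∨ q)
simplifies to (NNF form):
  m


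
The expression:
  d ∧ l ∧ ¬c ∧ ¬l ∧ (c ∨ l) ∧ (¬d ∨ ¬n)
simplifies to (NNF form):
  False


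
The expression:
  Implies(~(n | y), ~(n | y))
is always true.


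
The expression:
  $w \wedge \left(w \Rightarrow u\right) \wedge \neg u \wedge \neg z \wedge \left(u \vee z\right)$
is never true.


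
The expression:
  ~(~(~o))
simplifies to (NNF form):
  ~o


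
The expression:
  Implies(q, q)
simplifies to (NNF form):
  True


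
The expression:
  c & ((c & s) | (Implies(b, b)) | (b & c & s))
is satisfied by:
  {c: True}
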